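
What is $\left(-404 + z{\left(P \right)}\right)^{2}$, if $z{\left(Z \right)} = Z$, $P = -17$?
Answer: $177241$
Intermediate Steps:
$\left(-404 + z{\left(P \right)}\right)^{2} = \left(-404 - 17\right)^{2} = \left(-421\right)^{2} = 177241$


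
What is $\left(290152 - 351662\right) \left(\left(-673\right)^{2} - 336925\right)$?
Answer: $-7135406040$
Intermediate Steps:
$\left(290152 - 351662\right) \left(\left(-673\right)^{2} - 336925\right) = - 61510 \left(452929 - 336925\right) = \left(-61510\right) 116004 = -7135406040$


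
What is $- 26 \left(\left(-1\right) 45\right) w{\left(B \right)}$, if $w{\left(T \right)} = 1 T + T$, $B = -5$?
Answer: $-11700$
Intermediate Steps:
$w{\left(T \right)} = 2 T$ ($w{\left(T \right)} = T + T = 2 T$)
$- 26 \left(\left(-1\right) 45\right) w{\left(B \right)} = - 26 \left(\left(-1\right) 45\right) 2 \left(-5\right) = \left(-26\right) \left(-45\right) \left(-10\right) = 1170 \left(-10\right) = -11700$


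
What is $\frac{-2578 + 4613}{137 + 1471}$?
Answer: $\frac{2035}{1608} \approx 1.2655$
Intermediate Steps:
$\frac{-2578 + 4613}{137 + 1471} = \frac{2035}{1608}$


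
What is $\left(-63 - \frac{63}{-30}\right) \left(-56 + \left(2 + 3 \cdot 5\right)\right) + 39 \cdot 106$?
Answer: $\frac{65091}{10} \approx 6509.1$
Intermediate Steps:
$\left(-63 - \frac{63}{-30}\right) \left(-56 + \left(2 + 3 \cdot 5\right)\right) + 39 \cdot 106 = \left(-63 - - \frac{21}{10}\right) \left(-56 + \left(2 + 15\right)\right) + 4134 = \left(-63 + \frac{21}{10}\right) \left(-56 + 17\right) + 4134 = \left(- \frac{609}{10}\right) \left(-39\right) + 4134 = \frac{23751}{10} + 4134 = \frac{65091}{10}$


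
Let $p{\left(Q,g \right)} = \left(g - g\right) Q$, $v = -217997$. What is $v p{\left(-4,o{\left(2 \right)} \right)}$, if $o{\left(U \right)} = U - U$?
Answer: $0$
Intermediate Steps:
$o{\left(U \right)} = 0$
$p{\left(Q,g \right)} = 0$ ($p{\left(Q,g \right)} = 0 Q = 0$)
$v p{\left(-4,o{\left(2 \right)} \right)} = \left(-217997\right) 0 = 0$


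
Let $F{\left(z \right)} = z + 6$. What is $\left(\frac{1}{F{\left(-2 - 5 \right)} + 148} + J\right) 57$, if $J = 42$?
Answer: $\frac{117325}{49} \approx 2394.4$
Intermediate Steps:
$F{\left(z \right)} = 6 + z$
$\left(\frac{1}{F{\left(-2 - 5 \right)} + 148} + J\right) 57 = \left(\frac{1}{\left(6 - 7\right) + 148} + 42\right) 57 = \left(\frac{1}{-1 + 148} + 42\right) 57 = \left(\frac{1}{147} + 42\right) 57 = \frac{6175}{147} \cdot 57 = \frac{117325}{49}$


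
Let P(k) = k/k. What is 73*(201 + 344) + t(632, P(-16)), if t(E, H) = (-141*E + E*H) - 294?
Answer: -48989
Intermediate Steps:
P(k) = 1
t(E, H) = -294 - 141*E + E*H
73*(201 + 344) + t(632, P(-16)) = 73*(201 + 344) + (-294 - 141*632 + 632*1) = 73*545 + (-294 - 89112 + 632) = 39785 - 88774 = -48989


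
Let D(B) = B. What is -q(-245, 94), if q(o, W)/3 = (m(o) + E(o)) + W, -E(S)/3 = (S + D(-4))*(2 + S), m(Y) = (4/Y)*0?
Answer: 544281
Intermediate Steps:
m(Y) = 0
E(S) = -3*(-4 + S)*(2 + S) (E(S) = -3*(S - 4)*(2 + S) = -3*(-4 + S)*(2 + S))
q(o, W) = 72 - 9*o**2 + 3*W + 18*o (q(o, W) = 3*((0 + (24 - 3*o**2 + 6*o)) + W) = 3*((24 - 3*o**2 + 6*o) + W) = 3*(24 + W - 3*o**2 + 6*o) = 72 - 9*o**2 + 3*W + 18*o)
-q(-245, 94) = -(72 - 9*(-245)**2 + 3*94 + 18*(-245)) = -(72 - 9*60025 + 282 - 4410) = -(72 - 540225 + 282 - 4410) = -1*(-544281) = 544281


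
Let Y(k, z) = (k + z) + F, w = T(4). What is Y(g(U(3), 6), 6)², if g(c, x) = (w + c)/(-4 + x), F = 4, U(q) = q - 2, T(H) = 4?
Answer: 625/4 ≈ 156.25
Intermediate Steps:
w = 4
U(q) = -2 + q
g(c, x) = (4 + c)/(-4 + x)
Y(k, z) = 4 + k + z (Y(k, z) = (k + z) + 4 = 4 + k + z)
Y(g(U(3), 6), 6)² = (4 + (4 + (-2 + 3))/(-4 + 6) + 6)² = (4 + (4 + 1)/2 + 6)² = (4 + (½)*5 + 6)² = (4 + 5/2 + 6)² = (25/2)² = 625/4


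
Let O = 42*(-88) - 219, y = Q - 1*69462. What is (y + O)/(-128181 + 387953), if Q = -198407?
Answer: -67946/64943 ≈ -1.0462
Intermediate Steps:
y = -267869 (y = -198407 - 1*69462 = -198407 - 69462 = -267869)
O = -3915 (O = -3696 - 219 = -3915)
(y + O)/(-128181 + 387953) = (-267869 - 3915)/(-128181 + 387953) = -271784/259772 = -271784*1/259772 = -67946/64943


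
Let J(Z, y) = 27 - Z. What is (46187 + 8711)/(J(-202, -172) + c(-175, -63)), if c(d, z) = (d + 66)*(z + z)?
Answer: 54898/13963 ≈ 3.9317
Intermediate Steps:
c(d, z) = 2*z*(66 + d) (c(d, z) = (66 + d)*(2*z) = 2*z*(66 + d))
(46187 + 8711)/(J(-202, -172) + c(-175, -63)) = (46187 + 8711)/((27 - 1*(-202)) + 2*(-63)*(66 - 175)) = 54898/((27 + 202) + 2*(-63)*(-109)) = 54898/(229 + 13734) = 54898/13963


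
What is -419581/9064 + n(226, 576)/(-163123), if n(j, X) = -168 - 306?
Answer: -68439015127/1478546872 ≈ -46.288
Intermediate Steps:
n(j, X) = -474
-419581/9064 + n(226, 576)/(-163123) = -419581/9064 - 474/(-163123) = -419581*1/9064 - 474*(-1/163123) = -419581/9064 + 474/163123 = -68439015127/1478546872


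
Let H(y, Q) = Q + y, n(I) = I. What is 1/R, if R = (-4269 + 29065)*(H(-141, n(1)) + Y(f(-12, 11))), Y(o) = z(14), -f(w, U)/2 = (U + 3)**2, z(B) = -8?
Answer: -1/3669808 ≈ -2.7249e-7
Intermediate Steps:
f(w, U) = -2*(3 + U)**2 (f(w, U) = -2*(U + 3)**2 = -2*(3 + U)**2)
Y(o) = -8
R = -3669808 (R = (-4269 + 29065)*((1 - 141) - 8) = 24796*(-140 - 8) = 24796*(-148) = -3669808)
1/R = 1/(-3669808) = -1/3669808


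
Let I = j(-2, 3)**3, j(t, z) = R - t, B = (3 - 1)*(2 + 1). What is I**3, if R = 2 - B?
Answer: -512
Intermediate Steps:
B = 6 (B = 2*3 = 6)
R = -4 (R = 2 - 1*6 = 2 - 6 = -4)
j(t, z) = -4 - t
I = -8 (I = (-4 - 1*(-2))**3 = (-4 + 2)**3 = (-2)**3 = -8)
I**3 = (-8)**3 = -512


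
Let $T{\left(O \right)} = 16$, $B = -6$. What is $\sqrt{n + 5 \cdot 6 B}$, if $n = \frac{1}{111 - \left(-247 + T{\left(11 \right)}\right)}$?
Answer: $\frac{i \sqrt{2339242}}{114} \approx 13.416 i$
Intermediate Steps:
$n = \frac{1}{342}$ ($n = \frac{1}{111 + \left(247 - 16\right)} = \frac{1}{111 + 231} = \frac{1}{342} \approx 0.002924$)
$\sqrt{n + 5 \cdot 6 B} = \sqrt{\frac{1}{342} + 5 \cdot 6 \left(-6\right)} = \sqrt{\frac{1}{342} + 30 \left(-6\right)} = \sqrt{\frac{1}{342} - 180} = \sqrt{- \frac{61559}{342}} = \frac{i \sqrt{2339242}}{114}$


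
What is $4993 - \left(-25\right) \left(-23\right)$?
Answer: $4418$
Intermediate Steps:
$4993 - \left(-25\right) \left(-23\right) = 4993 - 575 = 4418$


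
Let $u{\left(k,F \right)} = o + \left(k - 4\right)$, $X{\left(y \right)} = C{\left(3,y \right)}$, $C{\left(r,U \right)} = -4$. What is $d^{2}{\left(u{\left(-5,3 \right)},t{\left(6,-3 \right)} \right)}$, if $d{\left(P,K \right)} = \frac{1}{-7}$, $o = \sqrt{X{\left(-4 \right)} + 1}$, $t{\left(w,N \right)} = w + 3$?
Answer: $\frac{1}{49} \approx 0.020408$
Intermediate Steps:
$t{\left(w,N \right)} = 3 + w$
$X{\left(y \right)} = -4$
$o = i \sqrt{3}$ ($o = \sqrt{-4 + 1} = \sqrt{-3} = i \sqrt{3} \approx 1.732 i$)
$u{\left(k,F \right)} = -4 + k + i \sqrt{3}$ ($u{\left(k,F \right)} = i \sqrt{3} + \left(k - 4\right) = i \sqrt{3} + \left(-4 + k\right) = -4 + k + i \sqrt{3}$)
$d{\left(P,K \right)} = - \frac{1}{7}$
$d^{2}{\left(u{\left(-5,3 \right)},t{\left(6,-3 \right)} \right)} = \left(- \frac{1}{7}\right)^{2} = \frac{1}{49}$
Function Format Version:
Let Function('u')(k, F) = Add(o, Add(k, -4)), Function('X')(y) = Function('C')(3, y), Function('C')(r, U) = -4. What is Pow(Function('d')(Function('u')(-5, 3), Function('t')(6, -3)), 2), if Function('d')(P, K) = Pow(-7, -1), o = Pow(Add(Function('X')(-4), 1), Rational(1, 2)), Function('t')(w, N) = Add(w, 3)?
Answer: Rational(1, 49) ≈ 0.020408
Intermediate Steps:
Function('t')(w, N) = Add(3, w)
Function('X')(y) = -4
o = Mul(I, Pow(3, Rational(1, 2))) (o = Pow(Add(-4, 1), Rational(1, 2)) = Pow(-3, Rational(1, 2)) = Mul(I, Pow(3, Rational(1, 2))) ≈ Mul(1.7320, I))
Function('u')(k, F) = Add(-4, k, Mul(I, Pow(3, Rational(1, 2)))) (Function('u')(k, F) = Add(Mul(I, Pow(3, Rational(1, 2))), Add(k, -4)) = Add(Mul(I, Pow(3, Rational(1, 2))), Add(-4, k)) = Add(-4, k, Mul(I, Pow(3, Rational(1, 2)))))
Function('d')(P, K) = Rational(-1, 7)
Pow(Function('d')(Function('u')(-5, 3), Function('t')(6, -3)), 2) = Pow(Rational(-1, 7), 2) = Rational(1, 49)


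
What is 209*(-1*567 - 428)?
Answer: -207955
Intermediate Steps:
209*(-1*567 - 428) = 209*(-567 - 428) = 209*(-995) = -207955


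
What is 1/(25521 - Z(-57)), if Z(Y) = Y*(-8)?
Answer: 1/25065 ≈ 3.9896e-5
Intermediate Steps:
Z(Y) = -8*Y
1/(25521 - Z(-57)) = 1/(25521 - (-8)*(-57)) = 1/(25521 - 1*456) = 1/(25521 - 456) = 1/25065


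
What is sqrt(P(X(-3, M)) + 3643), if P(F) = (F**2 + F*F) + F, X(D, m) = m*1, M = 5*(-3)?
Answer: sqrt(4078) ≈ 63.859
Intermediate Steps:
M = -15
X(D, m) = m
P(F) = F + 2*F**2 (P(F) = (F**2 + F**2) + F = 2*F**2 + F = F + 2*F**2)
sqrt(P(X(-3, M)) + 3643) = sqrt(-15*(1 + 2*(-15)) + 3643) = sqrt(-15*(1 - 30) + 3643) = sqrt(-15*(-29) + 3643) = sqrt(435 + 3643) = sqrt(4078)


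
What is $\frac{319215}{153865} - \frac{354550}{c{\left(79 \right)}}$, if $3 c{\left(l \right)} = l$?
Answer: $- \frac{32726657853}{2431067} \approx -13462.0$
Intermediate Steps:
$c{\left(l \right)} = \frac{l}{3}$
$\frac{319215}{153865} - \frac{354550}{c{\left(79 \right)}} = \frac{319215}{153865} - \frac{354550}{\frac{1}{3} \cdot 79} = 319215 \cdot \frac{1}{153865} - \frac{354550}{\frac{79}{3}} = \frac{63843}{30773} - \frac{1063650}{79} = - \frac{32726657853}{2431067}$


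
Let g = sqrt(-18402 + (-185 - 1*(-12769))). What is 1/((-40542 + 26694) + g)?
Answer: -6924/95886461 - I*sqrt(5818)/191772922 ≈ -7.221e-5 - 3.9774e-7*I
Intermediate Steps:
g = I*sqrt(5818) (g = sqrt(-18402 + (-185 + 12769)) = sqrt(-18402 + 12584) = sqrt(-5818) = I*sqrt(5818) ≈ 76.276*I)
1/((-40542 + 26694) + g) = 1/((-40542 + 26694) + I*sqrt(5818)) = 1/(-13848 + I*sqrt(5818))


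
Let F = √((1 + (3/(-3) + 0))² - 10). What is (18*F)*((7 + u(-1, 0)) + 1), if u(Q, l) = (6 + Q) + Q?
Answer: 216*I*√10 ≈ 683.05*I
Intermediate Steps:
u(Q, l) = 6 + 2*Q
F = I*√10 (F = √((1 + (3*(-⅓) + 0))² - 10) = √((1 + (-1 + 0))² - 10) = √((1 - 1)² - 10) = √(0² - 10) = √(0 - 10) = √(-10) = I*√10 ≈ 3.1623*I)
(18*F)*((7 + u(-1, 0)) + 1) = (18*(I*√10))*((7 + (6 + 2*(-1))) + 1) = (18*I*√10)*((7 + (6 - 2)) + 1) = (18*I*√10)*((7 + 4) + 1) = (18*I*√10)*(11 + 1) = (18*I*√10)*12 = 216*I*√10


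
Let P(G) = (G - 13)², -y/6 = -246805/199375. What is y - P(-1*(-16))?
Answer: -62709/39875 ≈ -1.5726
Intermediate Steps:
y = 296166/39875 (y = -(-1480830)/199375 = -6*(-49361/39875) = 296166/39875 ≈ 7.4274)
P(G) = (-13 + G)²
y - P(-1*(-16)) = 296166/39875 - (-13 - 1*(-16))² = 296166/39875 - (-13 + 16)² = 296166/39875 - 1*3² = 296166/39875 - 1*9 = 296166/39875 - 9 = -62709/39875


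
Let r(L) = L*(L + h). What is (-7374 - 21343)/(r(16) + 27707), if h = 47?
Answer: -28717/28715 ≈ -1.0001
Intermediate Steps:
r(L) = L*(47 + L) (r(L) = L*(L + 47) = L*(47 + L))
(-7374 - 21343)/(r(16) + 27707) = (-7374 - 21343)/(16*(47 + 16) + 27707) = -28717/(16*63 + 27707) = -28717/(1008 + 27707) = -28717/28715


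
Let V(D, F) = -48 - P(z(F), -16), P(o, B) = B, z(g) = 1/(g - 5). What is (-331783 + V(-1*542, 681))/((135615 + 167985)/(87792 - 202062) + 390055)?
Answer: -252776667/297141875 ≈ -0.85069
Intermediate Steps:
z(g) = 1/(-5 + g)
V(D, F) = -32 (V(D, F) = -48 - 1*(-16) = -48 + 16 = -32)
(-331783 + V(-1*542, 681))/((135615 + 167985)/(87792 - 202062) + 390055) = (-331783 - 32)/((135615 + 167985)/(87792 - 202062) + 390055) = -331815/(303600/(-114270) + 390055) = -331815/(303600*(-1/114270) + 390055) = -331815/(-10120/3809 + 390055) = -331815/1485709375/3809 = -331815*3809/1485709375 = -252776667/297141875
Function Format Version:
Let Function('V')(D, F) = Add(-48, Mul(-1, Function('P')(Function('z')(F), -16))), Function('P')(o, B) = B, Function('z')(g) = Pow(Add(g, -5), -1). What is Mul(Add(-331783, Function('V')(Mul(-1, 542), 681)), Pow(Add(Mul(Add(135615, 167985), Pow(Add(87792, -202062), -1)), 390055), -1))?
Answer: Rational(-252776667, 297141875) ≈ -0.85069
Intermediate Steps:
Function('z')(g) = Pow(Add(-5, g), -1)
Function('V')(D, F) = -32 (Function('V')(D, F) = Add(-48, Mul(-1, -16)) = Add(-48, 16) = -32)
Mul(Add(-331783, Function('V')(Mul(-1, 542), 681)), Pow(Add(Mul(Add(135615, 167985), Pow(Add(87792, -202062), -1)), 390055), -1)) = Mul(Add(-331783, -32), Pow(Add(Mul(Add(135615, 167985), Pow(Add(87792, -202062), -1)), 390055), -1)) = Mul(-331815, Pow(Add(Mul(303600, Pow(-114270, -1)), 390055), -1)) = Mul(-331815, Pow(Add(Mul(303600, Rational(-1, 114270)), 390055), -1)) = Mul(-331815, Pow(Add(Rational(-10120, 3809), 390055), -1)) = Mul(-331815, Pow(Rational(1485709375, 3809), -1)) = Mul(-331815, Rational(3809, 1485709375)) = Rational(-252776667, 297141875)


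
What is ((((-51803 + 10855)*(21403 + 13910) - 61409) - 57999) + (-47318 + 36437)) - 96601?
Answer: -1446223614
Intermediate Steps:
((((-51803 + 10855)*(21403 + 13910) - 61409) - 57999) + (-47318 + 36437)) - 96601 = (((-40948*35313 - 61409) - 57999) - 10881) - 96601 = (((-1445996724 - 61409) - 57999) - 10881) - 96601 = ((-1446058133 - 57999) - 10881) - 96601 = (-1446116132 - 10881) - 96601 = -1446127013 - 96601 = -1446223614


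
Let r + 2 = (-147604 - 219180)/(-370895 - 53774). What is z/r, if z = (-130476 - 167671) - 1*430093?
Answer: 154630476280/241277 ≈ 6.4088e+5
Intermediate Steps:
r = -482554/424669 (r = -2 + (-147604 - 219180)/(-370895 - 53774) = -2 - 366784/(-424669) = -2 - 366784*(-1/424669) = -2 + 366784/424669 = -482554/424669 ≈ -1.1363)
z = -728240 (z = -298147 - 430093 = -728240)
z/r = -728240/(-482554/424669) = -728240*(-424669/482554) = 154630476280/241277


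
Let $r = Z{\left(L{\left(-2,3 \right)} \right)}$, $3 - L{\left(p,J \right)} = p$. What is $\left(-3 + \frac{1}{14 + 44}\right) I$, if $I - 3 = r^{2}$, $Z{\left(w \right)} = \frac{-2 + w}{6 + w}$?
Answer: $- \frac{32178}{3509} \approx -9.1701$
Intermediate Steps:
$L{\left(p,J \right)} = 3 - p$
$Z{\left(w \right)} = \frac{-2 + w}{6 + w}$
$r = \frac{3}{11}$ ($r = \frac{-2 + \left(3 - -2\right)}{6 + \left(3 - -2\right)} = \frac{-2 + \left(3 + 2\right)}{6 + \left(3 + 2\right)} = \frac{-2 + 5}{6 + 5} = \frac{1}{11} \cdot 3 = \frac{3}{11} \approx 0.27273$)
$I = \frac{372}{121}$ ($I = 3 + \left(\frac{3}{11}\right)^{2} = 3 + \frac{9}{121} = \frac{372}{121} \approx 3.0744$)
$\left(-3 + \frac{1}{14 + 44}\right) I = \left(-3 + \frac{1}{14 + 44}\right) \frac{372}{121} = \left(-3 + \frac{1}{58}\right) \frac{372}{121} = \left(- \frac{173}{58}\right) \frac{372}{121} = - \frac{32178}{3509}$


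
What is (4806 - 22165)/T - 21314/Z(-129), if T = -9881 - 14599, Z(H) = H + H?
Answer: 87707557/1052640 ≈ 83.322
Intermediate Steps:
Z(H) = 2*H
T = -24480
(4806 - 22165)/T - 21314/Z(-129) = (4806 - 22165)/(-24480) - 21314/(2*(-129)) = -17359*(-1/24480) - 21314/(-258) = 17359/24480 - 21314*(-1/258) = 17359/24480 + 10657/129 = 87707557/1052640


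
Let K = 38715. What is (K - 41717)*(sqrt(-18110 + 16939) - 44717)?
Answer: 134240434 - 3002*I*sqrt(1171) ≈ 1.3424e+8 - 1.0273e+5*I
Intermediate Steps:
(K - 41717)*(sqrt(-18110 + 16939) - 44717) = (38715 - 41717)*(sqrt(-18110 + 16939) - 44717) = -3002*(sqrt(-1171) - 44717) = -3002*(I*sqrt(1171) - 44717) = -3002*(-44717 + I*sqrt(1171)) = 134240434 - 3002*I*sqrt(1171)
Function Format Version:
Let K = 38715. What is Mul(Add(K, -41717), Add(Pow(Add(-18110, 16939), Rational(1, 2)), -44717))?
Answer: Add(134240434, Mul(-3002, I, Pow(1171, Rational(1, 2)))) ≈ Add(1.3424e+8, Mul(-1.0273e+5, I))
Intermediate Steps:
Mul(Add(K, -41717), Add(Pow(Add(-18110, 16939), Rational(1, 2)), -44717)) = Mul(Add(38715, -41717), Add(Pow(Add(-18110, 16939), Rational(1, 2)), -44717)) = Mul(-3002, Add(Pow(-1171, Rational(1, 2)), -44717)) = Mul(-3002, Add(Mul(I, Pow(1171, Rational(1, 2))), -44717)) = Mul(-3002, Add(-44717, Mul(I, Pow(1171, Rational(1, 2))))) = Add(134240434, Mul(-3002, I, Pow(1171, Rational(1, 2))))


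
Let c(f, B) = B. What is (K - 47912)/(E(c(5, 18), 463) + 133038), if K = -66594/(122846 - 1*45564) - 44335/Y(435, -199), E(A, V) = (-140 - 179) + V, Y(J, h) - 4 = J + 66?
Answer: -31222353256/86629141977 ≈ -0.36041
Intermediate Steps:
Y(J, h) = 70 + J (Y(J, h) = 4 + (J + 66) = 4 + (66 + J) = 70 + J)
E(A, V) = -319 + V
K = -345992744/3902741 (K = -66594/(122846 - 1*45564) - 44335/(70 + 435) = -66594/(122846 - 45564) - 44335/505 = -66594/77282 - 44335*1/505 = -66594*1/77282 - 8867/101 = -33297/38641 - 8867/101 = -345992744/3902741 ≈ -88.654)
(K - 47912)/(E(c(5, 18), 463) + 133038) = (-345992744/3902741 - 47912)/((-319 + 463) + 133038) = -187334119536/(3902741*(144 + 133038)) = -187334119536/3902741/133182 = -187334119536/3902741*1/133182 = -31222353256/86629141977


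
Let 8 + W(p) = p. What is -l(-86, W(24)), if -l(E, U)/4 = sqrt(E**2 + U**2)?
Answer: 8*sqrt(1913) ≈ 349.90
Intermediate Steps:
W(p) = -8 + p
l(E, U) = -4*sqrt(E**2 + U**2)
-l(-86, W(24)) = -(-4)*sqrt((-86)**2 + (-8 + 24)**2) = -(-4)*sqrt(7396 + 16**2) = -(-4)*sqrt(7396 + 256) = -(-4)*sqrt(7652) = -(-4)*2*sqrt(1913) = -(-8)*sqrt(1913) = 8*sqrt(1913)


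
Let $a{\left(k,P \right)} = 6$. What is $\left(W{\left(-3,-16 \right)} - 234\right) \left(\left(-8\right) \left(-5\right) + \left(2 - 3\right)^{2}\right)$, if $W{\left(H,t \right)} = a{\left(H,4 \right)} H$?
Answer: $-10332$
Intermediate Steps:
$W{\left(H,t \right)} = 6 H$
$\left(W{\left(-3,-16 \right)} - 234\right) \left(\left(-8\right) \left(-5\right) + \left(2 - 3\right)^{2}\right) = \left(6 \left(-3\right) - 234\right) \left(\left(-8\right) \left(-5\right) + \left(2 - 3\right)^{2}\right) = \left(-18 - 234\right) \left(40 + \left(2 - 3\right)^{2}\right) = - 252 \left(40 + \left(-1\right)^{2}\right) = - 252 \left(40 + 1\right) = \left(-252\right) 41 = -10332$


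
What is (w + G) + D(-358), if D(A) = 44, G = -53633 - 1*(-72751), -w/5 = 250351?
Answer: -1232593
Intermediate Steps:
w = -1251755 (w = -5*250351 = -1251755)
G = 19118 (G = -53633 + 72751 = 19118)
(w + G) + D(-358) = (-1251755 + 19118) + 44 = -1232637 + 44 = -1232593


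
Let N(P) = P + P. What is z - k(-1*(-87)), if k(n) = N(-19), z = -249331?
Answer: -249293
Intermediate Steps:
N(P) = 2*P
k(n) = -38 (k(n) = 2*(-19) = -38)
z - k(-1*(-87)) = -249331 - 1*(-38) = -249331 + 38 = -249293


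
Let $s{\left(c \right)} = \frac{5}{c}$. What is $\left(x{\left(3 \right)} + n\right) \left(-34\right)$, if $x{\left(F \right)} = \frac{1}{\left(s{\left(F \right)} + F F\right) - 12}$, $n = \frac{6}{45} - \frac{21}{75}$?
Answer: $\frac{4573}{150} \approx 30.487$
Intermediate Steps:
$n = - \frac{11}{75}$ ($n = 6 \cdot \frac{1}{45} - \frac{7}{25} = \frac{2}{15} - \frac{7}{25} = - \frac{11}{75} \approx -0.14667$)
$x{\left(F \right)} = \frac{1}{-12 + F^{2} + \frac{5}{F}}$ ($x{\left(F \right)} = \frac{1}{\left(\frac{5}{F} + F F\right) - 12} = \frac{1}{\left(\frac{5}{F} + F^{2}\right) - 12} = \frac{1}{\left(F^{2} + \frac{5}{F}\right) - 12} = \frac{1}{-12 + F^{2} + \frac{5}{F}}$)
$\left(x{\left(3 \right)} + n\right) \left(-34\right) = \left(\frac{3}{5 + 3 \left(-12 + 3^{2}\right)} - \frac{11}{75}\right) \left(-34\right) = \left(\frac{3}{5 + 3 \left(-12 + 9\right)} - \frac{11}{75}\right) \left(-34\right) = \left(\frac{3}{5 + 3 \left(-3\right)} - \frac{11}{75}\right) \left(-34\right) = \left(\frac{3}{5 - 9} - \frac{11}{75}\right) \left(-34\right) = \left(\frac{3}{-4} - \frac{11}{75}\right) \left(-34\right) = \left(3 \left(- \frac{1}{4}\right) - \frac{11}{75}\right) \left(-34\right) = \left(- \frac{3}{4} - \frac{11}{75}\right) \left(-34\right) = \left(- \frac{269}{300}\right) \left(-34\right) = \frac{4573}{150}$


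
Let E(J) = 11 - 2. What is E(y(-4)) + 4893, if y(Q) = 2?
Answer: 4902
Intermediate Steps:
E(J) = 9
E(y(-4)) + 4893 = 9 + 4893 = 4902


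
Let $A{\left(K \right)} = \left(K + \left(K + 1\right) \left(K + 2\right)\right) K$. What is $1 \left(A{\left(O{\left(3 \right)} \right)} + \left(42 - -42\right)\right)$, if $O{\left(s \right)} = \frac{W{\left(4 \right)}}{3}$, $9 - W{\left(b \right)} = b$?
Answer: $\frac{2783}{27} \approx 103.07$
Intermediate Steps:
$W{\left(b \right)} = 9 - b$
$O{\left(s \right)} = \frac{5}{3}$ ($O{\left(s \right)} = \frac{9 - 4}{3} = \left(9 - 4\right) \frac{1}{3} = 5 \cdot \frac{1}{3} = \frac{5}{3}$)
$A{\left(K \right)} = K \left(K + \left(1 + K\right) \left(2 + K\right)\right)$ ($A{\left(K \right)} = \left(K + \left(1 + K\right) \left(2 + K\right)\right) K = K \left(K + \left(1 + K\right) \left(2 + K\right)\right)$)
$1 \left(A{\left(O{\left(3 \right)} \right)} + \left(42 - -42\right)\right) = 1 \left(\frac{5 \left(2 + \left(\frac{5}{3}\right)^{2} + 4 \cdot \frac{5}{3}\right)}{3} + \left(42 - -42\right)\right) = 1 \left(\frac{5 \left(2 + \frac{25}{9} + \frac{20}{3}\right)}{3} + \left(42 + 42\right)\right) = 1 \left(\frac{5}{3} \cdot \frac{103}{9} + 84\right) = 1 \left(\frac{515}{27} + 84\right) = 1 \cdot \frac{2783}{27} = \frac{2783}{27}$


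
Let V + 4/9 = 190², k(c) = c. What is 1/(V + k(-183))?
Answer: 9/323249 ≈ 2.7842e-5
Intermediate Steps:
V = 324896/9 (V = -4/9 + 190² = -4/9 + 36100 = 324896/9 ≈ 36100.)
1/(V + k(-183)) = 1/(324896/9 - 183) = 1/(323249/9) = 9/323249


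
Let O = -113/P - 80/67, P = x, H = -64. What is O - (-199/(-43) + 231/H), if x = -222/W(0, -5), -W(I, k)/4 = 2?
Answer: -128625239/20466624 ≈ -6.2846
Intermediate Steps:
W(I, k) = -8 (W(I, k) = -4*2 = -8)
x = 111/4 (x = -222/(-8) = -222*(-⅛) = 111/4 ≈ 27.750)
P = 111/4 ≈ 27.750
O = -39164/7437 (O = -113/111/4 - 80/67 = -113*4/111 - 80*1/67 = -452/111 - 80/67 = -39164/7437 ≈ -5.2661)
O - (-199/(-43) + 231/H) = -39164/7437 - (-199/(-43) + 231/(-64)) = -39164/7437 - (-199*(-1/43) + 231*(-1/64)) = -39164/7437 - (199/43 - 231/64) = -39164/7437 - 1*2803/2752 = -39164/7437 - 2803/2752 = -128625239/20466624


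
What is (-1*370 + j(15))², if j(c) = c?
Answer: 126025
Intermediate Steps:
(-1*370 + j(15))² = (-1*370 + 15)² = (-370 + 15)² = (-355)² = 126025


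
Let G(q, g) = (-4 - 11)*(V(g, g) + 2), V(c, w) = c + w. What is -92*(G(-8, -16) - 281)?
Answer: -15548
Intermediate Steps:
G(q, g) = -30 - 30*g (G(q, g) = (-4 - 11)*((g + g) + 2) = -15*(2*g + 2) = -15*(2 + 2*g) = -30 - 30*g)
-92*(G(-8, -16) - 281) = -92*((-30 - 30*(-16)) - 281) = -92*((-30 + 480) - 281) = -92*(450 - 281) = -92*169 = -15548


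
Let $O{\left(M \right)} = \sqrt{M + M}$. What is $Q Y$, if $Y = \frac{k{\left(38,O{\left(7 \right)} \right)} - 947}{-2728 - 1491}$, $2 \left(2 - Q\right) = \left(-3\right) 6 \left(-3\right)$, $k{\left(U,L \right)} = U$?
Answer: $- \frac{22725}{4219} \approx -5.3863$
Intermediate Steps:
$O{\left(M \right)} = \sqrt{2} \sqrt{M}$ ($O{\left(M \right)} = \sqrt{2 M} = \sqrt{2} \sqrt{M}$)
$Q = -25$ ($Q = 2 - \frac{\left(-3\right) 6 \left(-3\right)}{2} = 2 - \frac{\left(-18\right) \left(-3\right)}{2} = 2 - 27 = -25$)
$Y = \frac{909}{4219}$ ($Y = \frac{38 - 947}{-2728 - 1491} = - \frac{909}{-4219} = \left(-909\right) \left(- \frac{1}{4219}\right) = \frac{909}{4219} \approx 0.21545$)
$Q Y = \left(-25\right) \frac{909}{4219} = - \frac{22725}{4219}$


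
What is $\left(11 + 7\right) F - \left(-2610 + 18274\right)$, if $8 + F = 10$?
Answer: $-15628$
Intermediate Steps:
$F = 2$ ($F = -8 + 10 = 2$)
$\left(11 + 7\right) F - \left(-2610 + 18274\right) = \left(11 + 7\right) 2 - \left(-2610 + 18274\right) = 18 \cdot 2 - 15664 = 36 - 15664 = -15628$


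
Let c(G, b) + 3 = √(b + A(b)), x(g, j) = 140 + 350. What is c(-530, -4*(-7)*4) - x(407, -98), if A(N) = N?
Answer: -493 + 4*√14 ≈ -478.03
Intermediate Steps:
x(g, j) = 490
c(G, b) = -3 + √2*√b (c(G, b) = -3 + √(b + b) = -3 + √(2*b) = -3 + √2*√b)
c(-530, -4*(-7)*4) - x(407, -98) = (-3 + √2*√(-4*(-7)*4)) - 1*490 = (-3 + √2*√(28*4)) - 490 = (-3 + √2*√112) - 490 = (-3 + √2*(4*√7)) - 490 = (-3 + 4*√14) - 490 = -493 + 4*√14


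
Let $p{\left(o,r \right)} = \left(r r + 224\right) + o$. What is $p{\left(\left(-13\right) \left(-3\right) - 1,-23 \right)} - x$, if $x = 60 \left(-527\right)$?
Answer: $32411$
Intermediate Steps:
$p{\left(o,r \right)} = 224 + o + r^{2}$ ($p{\left(o,r \right)} = \left(r^{2} + 224\right) + o = \left(224 + r^{2}\right) + o = 224 + o + r^{2}$)
$x = -31620$
$p{\left(\left(-13\right) \left(-3\right) - 1,-23 \right)} - x = \left(224 - -38 + \left(-23\right)^{2}\right) - -31620 = \left(224 + \left(39 - 1\right) + 529\right) + 31620 = \left(224 + 38 + 529\right) + 31620 = 791 + 31620 = 32411$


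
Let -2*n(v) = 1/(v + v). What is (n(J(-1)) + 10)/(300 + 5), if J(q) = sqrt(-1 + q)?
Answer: 2/61 + I*sqrt(2)/2440 ≈ 0.032787 + 0.0005796*I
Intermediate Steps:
n(v) = -1/(4*v) (n(v) = -1/(2*(v + v)) = -1/(2*v)/2 = -1/(4*v))
(n(J(-1)) + 10)/(300 + 5) = (-1/(4*sqrt(-1 - 1)) + 10)/(300 + 5) = (-(-I*sqrt(2)/2)/4 + 10)/305 = (-(-I*sqrt(2)/2)/4 + 10)*(1/305) = (-(-1)*I*sqrt(2)/8 + 10)*(1/305) = (I*sqrt(2)/8 + 10)*(1/305) = (10 + I*sqrt(2)/8)*(1/305) = 2/61 + I*sqrt(2)/2440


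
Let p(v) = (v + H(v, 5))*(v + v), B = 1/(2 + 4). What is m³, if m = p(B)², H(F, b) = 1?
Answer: 117649/34012224 ≈ 0.0034590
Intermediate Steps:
B = ⅙ (B = 1/6 = ⅙ ≈ 0.16667)
p(v) = 2*v*(1 + v) (p(v) = (v + 1)*(v + v) = (1 + v)*(2*v) = 2*v*(1 + v))
m = 49/324 (m = (2*(⅙)*(1 + ⅙))² = (2*(⅙)*(7/6))² = (7/18)² = 49/324 ≈ 0.15123)
m³ = (49/324)³ = 117649/34012224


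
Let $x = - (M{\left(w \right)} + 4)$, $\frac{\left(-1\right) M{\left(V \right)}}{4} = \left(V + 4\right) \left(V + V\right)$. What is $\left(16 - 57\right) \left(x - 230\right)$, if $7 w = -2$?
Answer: $\frac{487162}{49} \approx 9942.1$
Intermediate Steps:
$w = - \frac{2}{7}$ ($w = \frac{1}{7} \left(-2\right) = - \frac{2}{7} \approx -0.28571$)
$M{\left(V \right)} = - 8 V \left(4 + V\right)$ ($M{\left(V \right)} = - 4 \left(V + 4\right) \left(V + V\right) = - 4 \left(4 + V\right) 2 V = - 4 \cdot 2 V \left(4 + V\right) = - 8 V \left(4 + V\right)$)
$x = - \frac{612}{49}$ ($x = - (\left(-8\right) \left(- \frac{2}{7}\right) \left(4 - \frac{2}{7}\right) + 4) = - (\left(-8\right) \left(- \frac{2}{7}\right) \frac{26}{7} + 4) = - (\frac{416}{49} + 4) = \left(-1\right) \frac{612}{49} = - \frac{612}{49} \approx -12.49$)
$\left(16 - 57\right) \left(x - 230\right) = \left(16 - 57\right) \left(- \frac{612}{49} - 230\right) = \left(-41\right) \left(- \frac{11882}{49}\right) = \frac{487162}{49}$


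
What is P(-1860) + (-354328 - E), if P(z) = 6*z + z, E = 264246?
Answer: -631594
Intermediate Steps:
P(z) = 7*z
P(-1860) + (-354328 - E) = 7*(-1860) + (-354328 - 1*264246) = -13020 + (-354328 - 264246) = -13020 - 618574 = -631594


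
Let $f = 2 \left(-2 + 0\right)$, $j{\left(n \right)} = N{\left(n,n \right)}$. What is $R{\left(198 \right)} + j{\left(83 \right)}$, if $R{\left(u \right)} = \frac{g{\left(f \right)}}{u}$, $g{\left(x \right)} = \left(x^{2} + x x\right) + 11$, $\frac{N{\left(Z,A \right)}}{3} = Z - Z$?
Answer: $\frac{43}{198} \approx 0.21717$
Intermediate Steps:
$N{\left(Z,A \right)} = 0$ ($N{\left(Z,A \right)} = 3 \left(Z - Z\right) = 3 \cdot 0 = 0$)
$j{\left(n \right)} = 0$
$f = -4$ ($f = 2 \left(-2\right) = -4$)
$g{\left(x \right)} = 11 + 2 x^{2}$ ($g{\left(x \right)} = \left(x^{2} + x^{2}\right) + 11 = 2 x^{2} + 11 = 11 + 2 x^{2}$)
$R{\left(u \right)} = \frac{43}{u}$ ($R{\left(u \right)} = \frac{11 + 2 \left(-4\right)^{2}}{u} = \frac{11 + 2 \cdot 16}{u} = \frac{11 + 32}{u} = \frac{43}{u}$)
$R{\left(198 \right)} + j{\left(83 \right)} = \frac{43}{198} + 0 = \frac{43}{198}$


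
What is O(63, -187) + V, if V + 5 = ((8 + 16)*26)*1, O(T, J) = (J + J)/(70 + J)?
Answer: 72797/117 ≈ 622.20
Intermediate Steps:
O(T, J) = 2*J/(70 + J) (O(T, J) = (2*J)/(70 + J) = 2*J/(70 + J))
V = 619 (V = -5 + ((8 + 16)*26)*1 = -5 + (24*26)*1 = -5 + 624*1 = -5 + 624 = 619)
O(63, -187) + V = 2*(-187)/(70 - 187) + 619 = 2*(-187)/(-117) + 619 = 2*(-187)*(-1/117) + 619 = 374/117 + 619 = 72797/117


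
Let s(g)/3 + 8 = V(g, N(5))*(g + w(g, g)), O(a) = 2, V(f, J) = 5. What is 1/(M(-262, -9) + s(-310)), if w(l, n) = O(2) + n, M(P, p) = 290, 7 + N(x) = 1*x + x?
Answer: -1/9004 ≈ -0.00011106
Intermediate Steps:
N(x) = -7 + 2*x (N(x) = -7 + (1*x + x) = -7 + (x + x) = -7 + 2*x)
w(l, n) = 2 + n
s(g) = 6 + 30*g (s(g) = -24 + 3*(5*(g + (2 + g))) = -24 + 3*(5*(2 + 2*g)) = -24 + 3*(10 + 10*g) = -24 + (30 + 30*g) = 6 + 30*g)
1/(M(-262, -9) + s(-310)) = 1/(290 + (6 + 30*(-310))) = 1/(290 + (6 - 9300)) = 1/(290 - 9294) = 1/(-9004) = -1/9004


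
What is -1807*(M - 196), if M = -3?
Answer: 359593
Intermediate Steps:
-1807*(M - 196) = -1807*(-3 - 196) = -1807*(-199) = 359593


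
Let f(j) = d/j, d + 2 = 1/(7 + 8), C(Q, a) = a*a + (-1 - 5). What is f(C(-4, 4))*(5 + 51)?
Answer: -812/75 ≈ -10.827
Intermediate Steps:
C(Q, a) = -6 + a² (C(Q, a) = a² - 6 = -6 + a²)
d = -29/15 (d = -2 + 1/(7 + 8) = -2 + 1/15 = -29/15 ≈ -1.9333)
f(j) = -29/(15*j)
f(C(-4, 4))*(5 + 51) = (-29/(15*(-6 + 4²)))*(5 + 51) = -29/(15*(-6 + 16))*56 = -29/15/10*56 = -29/15*⅒*56 = -29/150*56 = -812/75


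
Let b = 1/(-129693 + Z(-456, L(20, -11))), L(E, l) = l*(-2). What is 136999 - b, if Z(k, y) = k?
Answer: 17830282852/130149 ≈ 1.3700e+5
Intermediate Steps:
L(E, l) = -2*l
b = -1/130149 (b = 1/(-129693 - 456) = 1/(-130149) = -1/130149 ≈ -7.6835e-6)
136999 - b = 136999 - 1*(-1/130149) = 136999 + 1/130149 = 17830282852/130149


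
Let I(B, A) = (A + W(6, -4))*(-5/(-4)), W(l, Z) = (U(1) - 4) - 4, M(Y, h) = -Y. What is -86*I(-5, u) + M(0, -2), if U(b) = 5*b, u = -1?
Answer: 430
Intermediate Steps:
W(l, Z) = -3 (W(l, Z) = (5*1 - 4) - 4 = (5 - 4) - 4 = 1 - 4 = -3)
I(B, A) = -15/4 + 5*A/4 (I(B, A) = (A - 3)*(-5/(-4)) = (-3 + A)*(-5*(-¼)) = (-3 + A)*(5/4) = -15/4 + 5*A/4)
-86*I(-5, u) + M(0, -2) = -86*(-15/4 + (5/4)*(-1)) - 1*0 = -86*(-15/4 - 5/4) + 0 = -86*(-5) + 0 = 430 + 0 = 430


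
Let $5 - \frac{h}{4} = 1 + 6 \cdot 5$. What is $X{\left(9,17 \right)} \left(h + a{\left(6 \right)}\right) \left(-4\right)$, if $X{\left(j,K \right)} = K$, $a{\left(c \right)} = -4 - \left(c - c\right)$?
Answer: $7344$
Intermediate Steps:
$a{\left(c \right)} = -4$ ($a{\left(c \right)} = -4 - 0 = -4 + 0 = -4$)
$h = -104$ ($h = 20 - 4 \left(1 + 6 \cdot 5\right) = 20 - 4 \left(1 + 30\right) = 20 - 124 = -104$)
$X{\left(9,17 \right)} \left(h + a{\left(6 \right)}\right) \left(-4\right) = 17 \left(-104 - 4\right) \left(-4\right) = 17 \left(\left(-108\right) \left(-4\right)\right) = 17 \cdot 432 = 7344$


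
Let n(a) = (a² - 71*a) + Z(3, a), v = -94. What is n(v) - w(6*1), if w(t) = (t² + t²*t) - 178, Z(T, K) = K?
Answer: 15342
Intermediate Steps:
n(a) = a² - 70*a (n(a) = (a² - 71*a) + a = a² - 70*a)
w(t) = -178 + t² + t³ (w(t) = (t² + t³) - 178 = -178 + t² + t³)
n(v) - w(6*1) = -94*(-70 - 94) - (-178 + (6*1)² + (6*1)³) = -94*(-164) - (-178 + 6² + 6³) = 15416 - (-178 + 36 + 216) = 15416 - 1*74 = 15416 - 74 = 15342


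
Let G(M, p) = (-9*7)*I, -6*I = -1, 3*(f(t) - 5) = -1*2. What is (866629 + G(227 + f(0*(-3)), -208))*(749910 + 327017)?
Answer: 1866569722699/2 ≈ 9.3329e+11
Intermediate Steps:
f(t) = 13/3 (f(t) = 5 + (-1*2)/3 = 5 + (1/3)*(-2) = 5 - 2/3 = 13/3)
I = 1/6 (I = -1/6*(-1) = 1/6 ≈ 0.16667)
G(M, p) = -21/2 (G(M, p) = -9*7*(1/6) = -63*1/6 = -21/2)
(866629 + G(227 + f(0*(-3)), -208))*(749910 + 327017) = (866629 - 21/2)*(749910 + 327017) = (1733237/2)*1076927 = 1866569722699/2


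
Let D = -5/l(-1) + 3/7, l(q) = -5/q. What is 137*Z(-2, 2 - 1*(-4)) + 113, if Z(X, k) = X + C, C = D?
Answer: -1675/7 ≈ -239.29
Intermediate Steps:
D = -4/7 (D = -5/((-5/(-1))) + 3/7 = -5/((-5*(-1))) + 3*(1/7) = -5/5 + 3/7 = -5*1/5 + 3/7 = -1 + 3/7 = -4/7 ≈ -0.57143)
C = -4/7 ≈ -0.57143
Z(X, k) = -4/7 + X (Z(X, k) = X - 4/7 = -4/7 + X)
137*Z(-2, 2 - 1*(-4)) + 113 = 137*(-4/7 - 2) + 113 = 137*(-18/7) + 113 = -2466/7 + 113 = -1675/7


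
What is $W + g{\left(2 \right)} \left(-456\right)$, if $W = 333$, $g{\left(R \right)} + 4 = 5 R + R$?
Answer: $-3315$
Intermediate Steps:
$g{\left(R \right)} = -4 + 6 R$ ($g{\left(R \right)} = -4 + \left(5 R + R\right) = -4 + 6 R$)
$W + g{\left(2 \right)} \left(-456\right) = 333 + \left(-4 + 6 \cdot 2\right) \left(-456\right) = 333 + \left(-4 + 12\right) \left(-456\right) = 333 + 8 \left(-456\right) = 333 - 3648 = -3315$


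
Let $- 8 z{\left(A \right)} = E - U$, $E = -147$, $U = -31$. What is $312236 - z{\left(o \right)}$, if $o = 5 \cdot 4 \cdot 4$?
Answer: $\frac{624443}{2} \approx 3.1222 \cdot 10^{5}$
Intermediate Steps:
$o = 80$ ($o = 20 \cdot 4 = 80$)
$z{\left(A \right)} = \frac{29}{2}$ ($z{\left(A \right)} = - \frac{-147 - -31}{8} = - \frac{-147 + 31}{8} = \left(- \frac{1}{8}\right) \left(-116\right) = \frac{29}{2}$)
$312236 - z{\left(o \right)} = 312236 - \frac{29}{2} = \frac{624443}{2}$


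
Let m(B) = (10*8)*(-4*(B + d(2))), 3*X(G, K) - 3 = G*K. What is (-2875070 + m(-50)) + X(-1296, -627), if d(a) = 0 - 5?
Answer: -2586605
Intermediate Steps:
d(a) = -5
X(G, K) = 1 + G*K/3 (X(G, K) = 1 + (G*K)/3 = 1 + G*K/3)
m(B) = 1600 - 320*B (m(B) = (10*8)*(-4*(B - 5)) = 80*(-4*(-5 + B)) = 80*(20 - 4*B) = 1600 - 320*B)
(-2875070 + m(-50)) + X(-1296, -627) = (-2875070 + (1600 - 320*(-50))) + (1 + (⅓)*(-1296)*(-627)) = (-2875070 + (1600 + 16000)) + (1 + 270864) = (-2875070 + 17600) + 270865 = -2857470 + 270865 = -2586605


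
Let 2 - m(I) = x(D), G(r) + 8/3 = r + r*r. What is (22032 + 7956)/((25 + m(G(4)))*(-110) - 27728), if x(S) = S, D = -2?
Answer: -4998/5153 ≈ -0.96992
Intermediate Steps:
G(r) = -8/3 + r + r**2 (G(r) = -8/3 + (r + r*r) = -8/3 + (r + r**2) = -8/3 + r + r**2)
m(I) = 4 (m(I) = 2 - 1*(-2) = 2 + 2 = 4)
(22032 + 7956)/((25 + m(G(4)))*(-110) - 27728) = (22032 + 7956)/((25 + 4)*(-110) - 27728) = 29988/(29*(-110) - 27728) = 29988/(-3190 - 27728) = 29988/(-30918) = 29988*(-1/30918) = -4998/5153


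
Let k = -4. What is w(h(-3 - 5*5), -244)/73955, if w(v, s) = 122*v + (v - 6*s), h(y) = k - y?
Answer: 4416/73955 ≈ 0.059712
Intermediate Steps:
h(y) = -4 - y
w(v, s) = -6*s + 123*v
w(h(-3 - 5*5), -244)/73955 = (-6*(-244) + 123*(-4 - (-3 - 5*5)))/73955 = (1464 + 123*(-4 - (-3 - 25)))*(1/73955) = (1464 + 123*(-4 - 1*(-28)))*(1/73955) = (1464 + 123*(-4 + 28))*(1/73955) = (1464 + 123*24)*(1/73955) = (1464 + 2952)*(1/73955) = 4416*(1/73955) = 4416/73955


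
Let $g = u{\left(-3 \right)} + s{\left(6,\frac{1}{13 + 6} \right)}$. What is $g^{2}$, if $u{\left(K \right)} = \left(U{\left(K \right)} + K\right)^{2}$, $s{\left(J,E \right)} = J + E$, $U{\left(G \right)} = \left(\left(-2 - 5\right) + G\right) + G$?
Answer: $\frac{24790441}{361} \approx 68672.0$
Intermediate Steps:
$U{\left(G \right)} = -7 + 2 G$ ($U{\left(G \right)} = \left(-7 + G\right) + G = -7 + 2 G$)
$s{\left(J,E \right)} = E + J$
$u{\left(K \right)} = \left(-7 + 3 K\right)^{2}$ ($u{\left(K \right)} = \left(\left(-7 + 2 K\right) + K\right)^{2} = \left(-7 + 3 K\right)^{2}$)
$g = \frac{4979}{19}$ ($g = \left(-7 + 3 \left(-3\right)\right)^{2} + \left(\frac{1}{13 + 6} + 6\right) = \left(-7 - 9\right)^{2} + \left(\frac{1}{19} + 6\right) = \left(-16\right)^{2} + \left(\frac{1}{19} + 6\right) = 256 + \frac{115}{19} = \frac{4979}{19} \approx 262.05$)
$g^{2} = \left(\frac{4979}{19}\right)^{2} = \frac{24790441}{361}$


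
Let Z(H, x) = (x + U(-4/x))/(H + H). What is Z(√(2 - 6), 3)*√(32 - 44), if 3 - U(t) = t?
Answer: 11*√3/3 ≈ 6.3509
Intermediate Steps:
U(t) = 3 - t
Z(H, x) = (3 + x + 4/x)/(2*H) (Z(H, x) = (x + (3 - (-4)/x))/(H + H) = (x + (3 + 4/x))/((2*H)) = (3 + x + 4/x)*(1/(2*H)) = (3 + x + 4/x)/(2*H))
Z(√(2 - 6), 3)*√(32 - 44) = ((½)*(4 + 3*(3 + 3))/(√(2 - 6)*3))*√(32 - 44) = ((½)*(⅓)*(4 + 3*6)/√(-4))*√(-12) = ((½)*(⅓)*(4 + 18)/(2*I))*(2*I*√3) = ((½)*(-I/2)*(⅓)*22)*(2*I*√3) = (-11*I/6)*(2*I*√3) = 11*√3/3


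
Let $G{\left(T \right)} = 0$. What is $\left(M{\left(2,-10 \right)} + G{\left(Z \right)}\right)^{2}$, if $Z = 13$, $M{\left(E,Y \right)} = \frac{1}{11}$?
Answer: $\frac{1}{121} \approx 0.0082645$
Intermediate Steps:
$M{\left(E,Y \right)} = \frac{1}{11}$
$\left(M{\left(2,-10 \right)} + G{\left(Z \right)}\right)^{2} = \left(\frac{1}{11} + 0\right)^{2} = \left(\frac{1}{11}\right)^{2} = \frac{1}{121}$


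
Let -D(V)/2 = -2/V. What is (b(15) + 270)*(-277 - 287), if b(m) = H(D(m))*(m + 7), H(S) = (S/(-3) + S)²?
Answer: -103053704/675 ≈ -1.5267e+5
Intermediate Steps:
D(V) = 4/V (D(V) = -(-4)/V = 4/V)
H(S) = 4*S²/9 (H(S) = (S*(-⅓) + S)² = (-S/3 + S)² = (2*S/3)² = 4*S²/9)
b(m) = 64*(7 + m)/(9*m²) (b(m) = (4*(4/m)²/9)*(m + 7) = (4*(16/m²)/9)*(7 + m) = (64/(9*m²))*(7 + m) = 64*(7 + m)/(9*m²))
(b(15) + 270)*(-277 - 287) = ((64/9)*(7 + 15)/15² + 270)*(-277 - 287) = ((64/9)*(1/225)*22 + 270)*(-564) = (1408/2025 + 270)*(-564) = (548158/2025)*(-564) = -103053704/675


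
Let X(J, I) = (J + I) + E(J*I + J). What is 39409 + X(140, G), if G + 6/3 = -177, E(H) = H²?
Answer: 621045770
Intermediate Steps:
G = -179 (G = -2 - 177 = -179)
X(J, I) = I + J + (J + I*J)² (X(J, I) = (J + I) + (J*I + J)² = (I + J) + (I*J + J)² = (I + J) + (J + I*J)² = I + J + (J + I*J)²)
39409 + X(140, G) = 39409 + (-179 + 140 + 140²*(1 - 179)²) = 39409 + (-179 + 140 + 19600*(-178)²) = 39409 + (-179 + 140 + 19600*31684) = 39409 + (-179 + 140 + 621006400) = 39409 + 621006361 = 621045770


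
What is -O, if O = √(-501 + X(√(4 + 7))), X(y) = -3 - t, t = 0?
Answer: -6*I*√14 ≈ -22.45*I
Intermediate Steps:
X(y) = -3 (X(y) = -3 - 1*0 = -3 + 0 = -3)
O = 6*I*√14 (O = √(-501 - 3) = √(-504) = 6*I*√14 ≈ 22.45*I)
-O = -6*I*√14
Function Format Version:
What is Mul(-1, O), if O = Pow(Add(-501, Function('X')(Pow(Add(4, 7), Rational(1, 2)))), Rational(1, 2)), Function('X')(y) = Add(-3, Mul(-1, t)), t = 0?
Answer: Mul(-6, I, Pow(14, Rational(1, 2))) ≈ Mul(-22.450, I)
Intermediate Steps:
Function('X')(y) = -3 (Function('X')(y) = Add(-3, Mul(-1, 0)) = Add(-3, 0) = -3)
O = Mul(6, I, Pow(14, Rational(1, 2))) (O = Pow(Add(-501, -3), Rational(1, 2)) = Pow(-504, Rational(1, 2)) = Mul(6, I, Pow(14, Rational(1, 2))) ≈ Mul(22.450, I))
Mul(-1, O) = Mul(-1, Mul(6, I, Pow(14, Rational(1, 2)))) = Mul(-6, I, Pow(14, Rational(1, 2)))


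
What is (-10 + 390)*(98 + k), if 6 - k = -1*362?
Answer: 177080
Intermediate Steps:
k = 368 (k = 6 - (-1)*362 = 6 - 1*(-362) = 6 + 362 = 368)
(-10 + 390)*(98 + k) = (-10 + 390)*(98 + 368) = 380*466 = 177080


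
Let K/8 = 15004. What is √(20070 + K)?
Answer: √140102 ≈ 374.30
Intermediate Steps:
K = 120032 (K = 8*15004 = 120032)
√(20070 + K) = √(20070 + 120032) = √140102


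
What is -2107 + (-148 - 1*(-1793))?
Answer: -462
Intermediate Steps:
-2107 + (-148 - 1*(-1793)) = -2107 + (-148 + 1793) = -2107 + 1645 = -462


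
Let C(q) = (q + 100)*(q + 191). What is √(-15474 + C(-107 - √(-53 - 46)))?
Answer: √(-16161 - 231*I*√11) ≈ 3.0125 - 127.16*I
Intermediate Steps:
C(q) = (100 + q)*(191 + q)
√(-15474 + C(-107 - √(-53 - 46))) = √(-15474 + (19100 + (-107 - √(-53 - 46))² + 291*(-107 - √(-53 - 46)))) = √(-15474 + (19100 + (-107 - √(-99))² + 291*(-107 - √(-99)))) = √(-15474 + (19100 + (-107 - 3*I*√11)² + 291*(-107 - 3*I*√11))) = √(-15474 + (19100 + (-107 - 3*I*√11)² + (-31137 - 873*I*√11))) = √(-15474 + (-12037 + (-107 - 3*I*√11)² - 873*I*√11)) = √(-27511 + (-107 - 3*I*√11)² - 873*I*√11)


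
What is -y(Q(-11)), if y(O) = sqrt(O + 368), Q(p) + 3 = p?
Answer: -sqrt(354) ≈ -18.815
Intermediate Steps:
Q(p) = -3 + p
y(O) = sqrt(368 + O)
-y(Q(-11)) = -sqrt(368 + (-3 - 11)) = -sqrt(368 - 14) = -sqrt(354)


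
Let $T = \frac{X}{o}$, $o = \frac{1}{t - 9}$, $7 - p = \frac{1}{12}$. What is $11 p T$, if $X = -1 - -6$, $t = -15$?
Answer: $-9130$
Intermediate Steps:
$p = \frac{83}{12}$ ($p = 7 - \frac{1}{12} = \frac{83}{12} \approx 6.9167$)
$X = 5$ ($X = -1 + 6 = 5$)
$o = - \frac{1}{24}$ ($o = \frac{1}{-15 - 9} = \frac{1}{-24} = - \frac{1}{24} \approx -0.041667$)
$T = -120$ ($T = \frac{5}{- \frac{1}{24}} = 5 \left(-24\right) = -120$)
$11 p T = 11 \cdot \frac{83}{12} \left(-120\right) = \frac{913}{12} \left(-120\right) = -9130$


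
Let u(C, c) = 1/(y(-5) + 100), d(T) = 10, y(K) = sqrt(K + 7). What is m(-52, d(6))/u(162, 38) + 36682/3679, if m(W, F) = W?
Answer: -19094118/3679 - 52*sqrt(2) ≈ -5263.6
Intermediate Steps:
y(K) = sqrt(7 + K)
u(C, c) = 1/(100 + sqrt(2)) (u(C, c) = 1/(sqrt(7 - 5) + 100) = 1/(sqrt(2) + 100) = 1/(100 + sqrt(2)))
m(-52, d(6))/u(162, 38) + 36682/3679 = -52/(50/4999 - sqrt(2)/9998) + 36682/3679 = 36682/3679 - 52/(50/4999 - sqrt(2)/9998)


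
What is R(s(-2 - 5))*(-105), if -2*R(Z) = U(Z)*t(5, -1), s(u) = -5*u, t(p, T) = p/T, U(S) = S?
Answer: -18375/2 ≈ -9187.5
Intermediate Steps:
R(Z) = 5*Z/2 (R(Z) = -Z*5/(-1)/2 = -Z*5*(-1)/2 = -Z*(-5)/2 = -(-5)*Z/2 = 5*Z/2)
R(s(-2 - 5))*(-105) = (5*(-5*(-2 - 5))/2)*(-105) = (5*(-5*(-7))/2)*(-105) = ((5/2)*35)*(-105) = (175/2)*(-105) = -18375/2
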